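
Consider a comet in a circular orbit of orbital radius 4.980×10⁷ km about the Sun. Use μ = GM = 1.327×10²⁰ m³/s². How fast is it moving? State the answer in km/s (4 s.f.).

v ≈ 51.62 km/s

r = 4.980×10⁷ km = 4.980×10¹⁰ m.
For a circular orbit v = √(μ/r) = √(1.327×10²⁰ / 4.980×10¹⁰) = √(2.665×10⁹) = 51620 m/s.
That is 51.62 km/s.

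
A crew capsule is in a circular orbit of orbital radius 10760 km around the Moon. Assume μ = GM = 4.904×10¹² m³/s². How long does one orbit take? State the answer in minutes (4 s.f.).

r = 10760 km = 1.076×10⁷ m.
Kepler's third law: T = 2π√(r³/μ) = 2π√((1.076×10⁷)³ / 4.904×10¹²).
r³/μ = 2.540×10⁸ s², so T = 2π × 1.594×10⁴ = 1.001×10⁵ s.
Converting: 1.001×10⁵ s ÷ 60.00 = 1669 minutes.

T ≈ 1669 minutes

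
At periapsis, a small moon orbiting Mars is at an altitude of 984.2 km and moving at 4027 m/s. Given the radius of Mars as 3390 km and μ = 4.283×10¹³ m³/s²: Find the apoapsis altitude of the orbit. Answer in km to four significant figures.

apoapsis altitude ≈ 17680 km

r_p = 3390 + 984.2 = 4374.2 km = 4.374×10⁶ m.
Specific energy ε = v²/2 − μ/r = -1.683×10⁶ J/kg, so a = −μ/(2ε) = 1.272×10⁷ m.
The apsides satisfy r_p + r_a = 2a, so the apoapsis radius is 2a − r_p = 2.107×10⁷ m = 21072 km.
Apoapsis altitude = 21072 − 3390 = 17682 km.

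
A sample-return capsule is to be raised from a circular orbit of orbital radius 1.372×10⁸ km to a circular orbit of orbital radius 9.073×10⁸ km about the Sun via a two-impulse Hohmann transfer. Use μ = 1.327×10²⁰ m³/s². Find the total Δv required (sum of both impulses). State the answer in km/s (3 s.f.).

Δv_total ≈ 15.8 km/s

r₁ = 1.372×10⁸ km = 1.372×10¹¹ m.
r₂ = 9.073×10⁸ km = 9.073×10¹¹ m.
Transfer ellipse a_t = (r₁ + r₂)/2 = 5.222×10¹¹ m.
At r₁: circular v_c1 = √(μ/r₁) = 31100 m/s; transfer-perihelion v_p = √[μ(2/r₁ − 1/a_t)] = 40990 m/s.
Δv₁ = v_p − v_c1 = 9892 m/s.
At r₂: circular v_c2 = √(μ/r₂) = 12090 m/s; transfer-aphelion v_a = √[μ(2/r₂ − 1/a_t)] = 6199 m/s.
Δv₂ = v_c2 − v_a = 5895 m/s.
Total Δv = Δv₁ + Δv₂ = 15790 m/s = 15.79 km/s.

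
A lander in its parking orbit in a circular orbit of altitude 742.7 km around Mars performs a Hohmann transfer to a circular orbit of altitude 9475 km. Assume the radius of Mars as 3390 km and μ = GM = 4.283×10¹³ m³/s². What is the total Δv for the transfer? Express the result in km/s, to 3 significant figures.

r₁ = 3390 + 742.7 = 4132.7 km = 4.1327×10⁶ m.
r₂ = 3390 + 9475 = 12865 km = 1.2865×10⁷ m.
Transfer ellipse a_t = (r₁ + r₂)/2 = 8.499×10⁶ m.
At r₁: circular v_c1 = √(μ/r₁) = 3219 m/s; transfer-periapsis v_p = √[μ(2/r₁ − 1/a_t)] = 3961 m/s.
Δv₁ = v_p − v_c1 = 741.5 m/s.
At r₂: circular v_c2 = √(μ/r₂) = 1825 m/s; transfer-apoapsis v_a = √[μ(2/r₂ − 1/a_t)] = 1272 m/s.
Δv₂ = v_c2 − v_a = 552.3 m/s.
Total Δv = Δv₁ + Δv₂ = 1294 m/s = 1.294 km/s.

Δv_total ≈ 1.29 km/s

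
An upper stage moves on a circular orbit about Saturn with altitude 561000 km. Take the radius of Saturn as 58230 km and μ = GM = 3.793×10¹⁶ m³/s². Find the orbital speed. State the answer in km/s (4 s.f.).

v ≈ 7.826 km/s

r = 58230 + 561000 = 619230 km = 6.1923×10⁸ m.
For a circular orbit v = √(μ/r) = √(3.793×10¹⁶ / 6.192×10⁸) = √(6.125×10⁷) = 7826 m/s.
That is 7.826 km/s.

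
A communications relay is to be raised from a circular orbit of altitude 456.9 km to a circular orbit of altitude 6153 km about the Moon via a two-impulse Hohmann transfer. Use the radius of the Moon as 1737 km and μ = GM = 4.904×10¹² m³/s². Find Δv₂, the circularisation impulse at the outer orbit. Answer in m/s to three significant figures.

r₁ = 1737 + 456.9 = 2193.9 km = 2.1939×10⁶ m.
r₂ = 1737 + 6153 = 7890.0 km = 7.8900×10⁶ m.
Transfer ellipse a_t = (r₁ + r₂)/2 = 5.042×10⁶ m.
At r₁: circular v_c1 = √(μ/r₁) = 1495 m/s; transfer-perilune v_p = √[μ(2/r₁ − 1/a_t)] = 1870 m/s.
At r₂: circular v_c2 = √(μ/r₂) = 788.4 m/s; transfer-apolune v_a = √[μ(2/r₂ − 1/a_t)] = 520.1 m/s.
Δv₂ = v_c2 − v_a = 268.3 m/s.

Δv ≈ 268 m/s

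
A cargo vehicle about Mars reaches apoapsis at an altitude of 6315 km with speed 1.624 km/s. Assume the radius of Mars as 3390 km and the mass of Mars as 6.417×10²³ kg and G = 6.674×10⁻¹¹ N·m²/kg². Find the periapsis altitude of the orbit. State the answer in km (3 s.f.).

μ = GM = 6.674×10⁻¹¹ × 6.417×10²³ = 4.283×10¹³ m³/s².
r_a = 3390 + 6315 = 9705.0 km = 9.705×10⁶ m.
Specific energy ε = v²/2 − μ/r = -3.094×10⁶ J/kg, so a = −μ/(2ε) = 6.921×10⁶ m.
The apsides satisfy r_p + r_a = 2a, so the periapsis radius is 2a − r_a = 4.136×10⁶ m = 4136.1 km.
Periapsis altitude = 4136.1 − 3390 = 746.09 km.

periapsis altitude ≈ 746 km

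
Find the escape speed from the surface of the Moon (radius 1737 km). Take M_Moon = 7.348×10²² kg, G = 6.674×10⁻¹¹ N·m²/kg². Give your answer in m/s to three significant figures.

v_esc ≈ 2380 m/s

μ = GM = 6.674×10⁻¹¹ × 7.348×10²² = 4.904×10¹² m³/s².
r = R = 1.737×10⁶ m.
Escape speed v_esc = √(2μ/r) = √(2 × 4.904×10¹² / 1.737×10⁶) = √(5.647×10⁶) = 2376 m/s.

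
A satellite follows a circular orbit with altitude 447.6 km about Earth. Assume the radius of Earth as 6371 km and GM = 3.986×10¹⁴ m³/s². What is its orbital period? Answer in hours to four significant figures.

T ≈ 1.557 hours

r = 6371 + 447.6 = 6818.6 km = 6.8186×10⁶ m.
Kepler's third law: T = 2π√(r³/μ) = 2π√((6.819×10⁶)³ / 3.986×10¹⁴).
r³/μ = 7.953×10⁵ s², so T = 2π × 8.918×10² = 5.603×10³ s.
Converting: 5.603×10³ s ÷ 3600 = 1.557 hours.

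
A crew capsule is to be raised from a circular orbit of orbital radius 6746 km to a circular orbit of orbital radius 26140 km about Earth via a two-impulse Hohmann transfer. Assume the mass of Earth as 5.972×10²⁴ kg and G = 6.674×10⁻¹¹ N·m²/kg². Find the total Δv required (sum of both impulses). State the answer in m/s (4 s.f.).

Δv_total ≈ 3409 m/s

μ = GM = 6.674×10⁻¹¹ × 5.972×10²⁴ = 3.986×10¹⁴ m³/s².
r₁ = 6746 km = 6.746×10⁶ m.
r₂ = 26140 km = 2.614×10⁷ m.
Transfer ellipse a_t = (r₁ + r₂)/2 = 1.644×10⁷ m.
At r₁: circular v_c1 = √(μ/r₁) = 7687 m/s; transfer-perigee v_p = √[μ(2/r₁ − 1/a_t)] = 9692 m/s.
Δv₁ = v_p − v_c1 = 2005 m/s.
At r₂: circular v_c2 = √(μ/r₂) = 3905 m/s; transfer-apogee v_a = √[μ(2/r₂ − 1/a_t)] = 2501 m/s.
Δv₂ = v_c2 − v_a = 1404 m/s.
Total Δv = Δv₁ + Δv₂ = 3409 m/s.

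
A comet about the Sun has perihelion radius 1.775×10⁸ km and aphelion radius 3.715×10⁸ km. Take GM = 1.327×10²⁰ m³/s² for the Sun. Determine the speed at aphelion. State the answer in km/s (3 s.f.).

v ≈ 15.2 km/s

Semi-major axis a = (r_p + r_a)/2 = 2.7450×10⁸ km = 2.745×10¹¹ m.
Vis-viva: v² = μ(2/r − 1/a) = 1.327×10²⁰ × (5.384×10⁻¹² − 3.643×10⁻¹²) = 2.310×10⁸ m²/s².
v = 15200 m/s = 15.20 km/s.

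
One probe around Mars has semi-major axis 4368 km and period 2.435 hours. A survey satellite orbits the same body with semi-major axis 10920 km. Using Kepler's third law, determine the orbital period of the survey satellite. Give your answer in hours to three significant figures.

T₂ ≈ 9.63 hours

Kepler's third law: T² ∝ a³, so T₂ = T₁ (a₂/a₁)^(3/2).
a₂/a₁ = 2.500, (a₂/a₁)^(3/2) = 3.953.
T₂ = 2.435 × 3.953 = 9.625 hours.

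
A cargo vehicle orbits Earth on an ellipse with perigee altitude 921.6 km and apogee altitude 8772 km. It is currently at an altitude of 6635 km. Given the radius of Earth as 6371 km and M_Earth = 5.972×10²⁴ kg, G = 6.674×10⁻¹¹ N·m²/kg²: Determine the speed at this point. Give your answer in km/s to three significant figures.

μ = GM = 6.674×10⁻¹¹ × 5.972×10²⁴ = 3.986×10¹⁴ m³/s².
r_p = 6371 + 921.6 = 7292.6 km = 7.2926×10⁶ m.
r_a = 6371 + 8772 = 15143 km = 1.5143×10⁷ m.
r = 6371 + 6635 = 13006 km = 1.301×10⁷ m.
Semi-major axis a = (r_p + r_a)/2 = 11218 km = 1.122×10⁷ m.
Vis-viva: v² = μ(2/r − 1/a) = 3.986×10¹⁴ × (1.538×10⁻⁷ − 8.914×10⁻⁸) = 2.576×10⁷ m²/s².
v = 5075 m/s = 5.075 km/s.

v ≈ 5.08 km/s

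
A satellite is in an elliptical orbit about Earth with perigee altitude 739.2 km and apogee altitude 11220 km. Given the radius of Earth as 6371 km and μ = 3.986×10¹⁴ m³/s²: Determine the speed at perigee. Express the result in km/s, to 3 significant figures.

r_p = 6371 + 739.2 = 7110.2 km = 7.1102×10⁶ m.
r_a = 6371 + 11220 = 17591 km = 1.7591×10⁷ m.
Semi-major axis a = (r_p + r_a)/2 = 12351 km = 1.235×10⁷ m.
Vis-viva: v² = μ(2/r − 1/a) = 3.986×10¹⁴ × (2.813×10⁻⁷ − 8.097×10⁻⁸) = 7.985×10⁷ m²/s².
v = 8936 m/s = 8.936 km/s.

v ≈ 8.94 km/s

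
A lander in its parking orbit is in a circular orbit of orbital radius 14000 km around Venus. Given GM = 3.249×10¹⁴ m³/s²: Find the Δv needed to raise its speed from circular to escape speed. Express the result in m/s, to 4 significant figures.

Δv ≈ 1995 m/s

r = 14000 km = 1.400×10⁷ m.
Circular speed v_c = √(μ/r) = 4817 m/s.
Escape speed v_esc = √(2μ/r) = √2 × v_c = 6813 m/s.
Δv = v_esc − v_c = 1995 m/s.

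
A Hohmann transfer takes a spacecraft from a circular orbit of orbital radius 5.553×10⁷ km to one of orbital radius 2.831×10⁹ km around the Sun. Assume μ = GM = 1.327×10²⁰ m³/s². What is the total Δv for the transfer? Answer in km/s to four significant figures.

Δv_total ≈ 25.08 km/s

r₁ = 5.553×10⁷ km = 5.553×10¹⁰ m.
r₂ = 2.831×10⁹ km = 2.831×10¹² m.
Transfer ellipse a_t = (r₁ + r₂)/2 = 1.443×10¹² m.
At r₁: circular v_c1 = √(μ/r₁) = 48880 m/s; transfer-perihelion v_p = √[μ(2/r₁ − 1/a_t)] = 68460 m/s.
Δv₁ = v_p − v_c1 = 19580 m/s.
At r₂: circular v_c2 = √(μ/r₂) = 6846 m/s; transfer-aphelion v_a = √[μ(2/r₂ − 1/a_t)] = 1343 m/s.
Δv₂ = v_c2 − v_a = 5504 m/s.
Total Δv = Δv₁ + Δv₂ = 25080 m/s = 25.08 km/s.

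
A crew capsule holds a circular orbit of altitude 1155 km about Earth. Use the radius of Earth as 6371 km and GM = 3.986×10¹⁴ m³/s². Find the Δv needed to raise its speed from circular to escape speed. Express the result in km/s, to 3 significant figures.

Δv ≈ 3.01 km/s

r = 6371 + 1155 = 7526.0 km = 7.5260×10⁶ m.
Circular speed v_c = √(μ/r) = 7278 m/s.
Escape speed v_esc = √(2μ/r) = √2 × v_c = 10290 m/s.
Δv = v_esc − v_c = 3014 m/s = 3.014 km/s.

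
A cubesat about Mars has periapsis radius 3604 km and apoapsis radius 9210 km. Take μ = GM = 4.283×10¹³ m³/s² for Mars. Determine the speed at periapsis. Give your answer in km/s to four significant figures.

Semi-major axis a = (r_p + r_a)/2 = 6407.0 km = 6.407×10⁶ m.
Vis-viva: v² = μ(2/r − 1/a) = 4.283×10¹³ × (5.549×10⁻⁷ − 1.561×10⁻⁷) = 1.708×10⁷ m²/s².
v = 4133 m/s = 4.133 km/s.

v ≈ 4.133 km/s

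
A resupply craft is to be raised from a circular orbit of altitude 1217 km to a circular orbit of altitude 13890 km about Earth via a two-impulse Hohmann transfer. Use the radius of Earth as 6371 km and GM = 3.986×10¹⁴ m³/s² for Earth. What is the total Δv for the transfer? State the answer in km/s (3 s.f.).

r₁ = 6371 + 1217 = 7588.0 km = 7.5880×10⁶ m.
r₂ = 6371 + 13890 = 20261 km = 2.0261×10⁷ m.
Transfer ellipse a_t = (r₁ + r₂)/2 = 1.392×10⁷ m.
At r₁: circular v_c1 = √(μ/r₁) = 7248 m/s; transfer-perigee v_p = √[μ(2/r₁ − 1/a_t)] = 8743 m/s.
Δv₁ = v_p − v_c1 = 1495 m/s.
At r₂: circular v_c2 = √(μ/r₂) = 4435 m/s; transfer-apogee v_a = √[μ(2/r₂ − 1/a_t)] = 3274 m/s.
Δv₂ = v_c2 − v_a = 1161 m/s.
Total Δv = Δv₁ + Δv₂ = 2656 m/s = 2.656 km/s.

Δv_total ≈ 2.66 km/s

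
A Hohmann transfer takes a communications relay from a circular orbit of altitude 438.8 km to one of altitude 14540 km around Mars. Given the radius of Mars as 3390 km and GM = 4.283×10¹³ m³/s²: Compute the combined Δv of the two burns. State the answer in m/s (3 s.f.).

r₁ = 3390 + 438.8 = 3828.8 km = 3.8288×10⁶ m.
r₂ = 3390 + 14540 = 17930 km = 1.7930×10⁷ m.
Transfer ellipse a_t = (r₁ + r₂)/2 = 1.088×10⁷ m.
At r₁: circular v_c1 = √(μ/r₁) = 3345 m/s; transfer-periapsis v_p = √[μ(2/r₁ − 1/a_t)] = 4294 m/s.
Δv₁ = v_p − v_c1 = 949.1 m/s.
At r₂: circular v_c2 = √(μ/r₂) = 1546 m/s; transfer-apoapsis v_a = √[μ(2/r₂ − 1/a_t)] = 916.9 m/s.
Δv₂ = v_c2 − v_a = 628.7 m/s.
Total Δv = Δv₁ + Δv₂ = 1578 m/s.

Δv_total ≈ 1580 m/s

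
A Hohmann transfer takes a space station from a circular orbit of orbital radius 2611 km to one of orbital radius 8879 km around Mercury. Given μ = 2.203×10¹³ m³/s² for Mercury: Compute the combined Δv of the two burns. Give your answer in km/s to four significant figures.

r₁ = 2611 km = 2.611×10⁶ m.
r₂ = 8879 km = 8.879×10⁶ m.
Transfer ellipse a_t = (r₁ + r₂)/2 = 5.745×10⁶ m.
At r₁: circular v_c1 = √(μ/r₁) = 2905 m/s; transfer-periherm v_p = √[μ(2/r₁ − 1/a_t)] = 3611 m/s.
Δv₁ = v_p − v_c1 = 706.4 m/s.
At r₂: circular v_c2 = √(μ/r₂) = 1575 m/s; transfer-apoherm v_a = √[μ(2/r₂ − 1/a_t)] = 1062 m/s.
Δv₂ = v_c2 − v_a = 513.3 m/s.
Total Δv = Δv₁ + Δv₂ = 1220 m/s = 1.220 km/s.

Δv_total ≈ 1.220 km/s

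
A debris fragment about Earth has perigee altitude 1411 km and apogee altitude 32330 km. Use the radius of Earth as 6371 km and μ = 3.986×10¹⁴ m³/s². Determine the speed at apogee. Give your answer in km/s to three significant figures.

r_p = 6371 + 1411 = 7782.0 km = 7.7820×10⁶ m.
r_a = 6371 + 32330 = 38701 km = 3.8701×10⁷ m.
Semi-major axis a = (r_p + r_a)/2 = 23242 km = 2.324×10⁷ m.
Vis-viva: v² = μ(2/r − 1/a) = 3.986×10¹⁴ × (5.168×10⁻⁸ − 4.303×10⁻⁸) = 3.449×10⁶ m²/s².
v = 1857 m/s = 1.857 km/s.

v ≈ 1.86 km/s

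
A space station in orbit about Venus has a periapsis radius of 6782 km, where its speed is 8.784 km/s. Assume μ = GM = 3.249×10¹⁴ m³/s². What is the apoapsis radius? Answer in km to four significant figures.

r_p = 6.782×10⁶ m.
Specific energy ε = v²/2 − μ/r = -9.327×10⁶ J/kg, so a = −μ/(2ε) = 1.742×10⁷ m.
The apsides satisfy r_p + r_a = 2a, so the apoapsis radius is 2a − r_p = 2.805×10⁷ m = 28053 km.

apoapsis radius ≈ 28050 km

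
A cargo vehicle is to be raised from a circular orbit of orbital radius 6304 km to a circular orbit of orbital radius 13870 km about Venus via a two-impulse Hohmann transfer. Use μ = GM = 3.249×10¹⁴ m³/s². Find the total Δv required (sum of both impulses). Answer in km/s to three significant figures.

Δv_total ≈ 2.25 km/s

r₁ = 6304 km = 6.304×10⁶ m.
r₂ = 13870 km = 1.387×10⁷ m.
Transfer ellipse a_t = (r₁ + r₂)/2 = 1.009×10⁷ m.
At r₁: circular v_c1 = √(μ/r₁) = 7179 m/s; transfer-periapsis v_p = √[μ(2/r₁ − 1/a_t)] = 8418 m/s.
Δv₁ = v_p − v_c1 = 1239 m/s.
At r₂: circular v_c2 = √(μ/r₂) = 4840 m/s; transfer-apoapsis v_a = √[μ(2/r₂ − 1/a_t)] = 3826 m/s.
Δv₂ = v_c2 − v_a = 1014 m/s.
Total Δv = Δv₁ + Δv₂ = 2253 m/s = 2.253 km/s.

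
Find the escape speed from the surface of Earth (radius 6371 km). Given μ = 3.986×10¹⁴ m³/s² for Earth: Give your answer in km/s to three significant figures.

v_esc ≈ 11.2 km/s

r = R = 6.371×10⁶ m.
Escape speed v_esc = √(2μ/r) = √(2 × 3.986×10¹⁴ / 6.371×10⁶) = √(1.251×10⁸) = 11190 m/s.
= 11.19 km/s.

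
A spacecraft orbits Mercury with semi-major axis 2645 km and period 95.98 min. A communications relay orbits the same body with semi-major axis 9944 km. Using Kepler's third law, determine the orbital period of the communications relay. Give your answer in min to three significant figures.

Kepler's third law: T² ∝ a³, so T₂ = T₁ (a₂/a₁)^(3/2).
a₂/a₁ = 3.760, (a₂/a₁)^(3/2) = 7.290.
T₂ = 95.98 × 7.290 = 699.7 min.

T₂ ≈ 700 min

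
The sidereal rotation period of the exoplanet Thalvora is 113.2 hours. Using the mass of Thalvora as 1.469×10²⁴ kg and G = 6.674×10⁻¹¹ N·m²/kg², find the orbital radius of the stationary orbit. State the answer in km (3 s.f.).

μ = GM = 6.674×10⁻¹¹ × 1.469×10²⁴ = 9.804×10¹³ m³/s².
T = 113.2 hours = 4.075×10⁵ s.
A synchronous orbit has period T, so by Kepler's third law a = (μT²/4π²)^(1/3).
μT²/4π² = 9.804×10¹³ × (4.075×10⁵)² / 39.48 = 4.124×10²³ m³.
a = 7.444×10⁷ m = 74436 km.

r_sync ≈ 74400 km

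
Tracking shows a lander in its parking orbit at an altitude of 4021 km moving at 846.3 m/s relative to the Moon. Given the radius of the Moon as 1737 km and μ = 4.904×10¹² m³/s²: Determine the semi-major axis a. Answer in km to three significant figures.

r = 1737 + 4021 = 5758.0 km = 5.758×10⁶ m.
Vis-viva rearranged: 1/a = 2/r − v²/μ = 3.473×10⁻⁷ − 1.460×10⁻⁷ = 2.013×10⁻⁷ m⁻¹.
a = 4.968×10⁶ m = 4967.9 km.

a ≈ 4970 km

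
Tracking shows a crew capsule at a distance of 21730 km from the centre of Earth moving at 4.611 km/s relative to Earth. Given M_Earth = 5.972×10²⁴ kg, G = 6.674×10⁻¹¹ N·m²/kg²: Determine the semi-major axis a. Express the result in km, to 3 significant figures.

μ = GM = 6.674×10⁻¹¹ × 5.972×10²⁴ = 3.986×10¹⁴ m³/s².
r = 2.173×10⁷ m.
Vis-viva rearranged: 1/a = 2/r − v²/μ = 9.204×10⁻⁸ − 5.334×10⁻⁸ = 3.869×10⁻⁸ m⁻¹.
a = 2.584×10⁷ m = 25843 km.

a ≈ 25800 km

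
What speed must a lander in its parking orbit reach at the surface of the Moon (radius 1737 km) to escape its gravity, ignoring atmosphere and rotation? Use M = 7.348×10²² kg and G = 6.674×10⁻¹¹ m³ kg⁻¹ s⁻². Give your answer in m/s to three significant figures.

v_esc ≈ 2380 m/s

μ = GM = 6.674×10⁻¹¹ × 7.348×10²² = 4.904×10¹² m³/s².
r = R = 1.737×10⁶ m.
Escape speed v_esc = √(2μ/r) = √(2 × 4.904×10¹² / 1.737×10⁶) = √(5.647×10⁶) = 2376 m/s.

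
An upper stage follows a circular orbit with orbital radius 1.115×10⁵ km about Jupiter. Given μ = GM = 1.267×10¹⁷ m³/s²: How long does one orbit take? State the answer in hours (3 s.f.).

r = 1.115×10⁵ km = 1.115×10⁸ m.
Kepler's third law: T = 2π√(r³/μ) = 2π√((1.115×10⁸)³ / 1.267×10¹⁷).
r³/μ = 1.094×10⁷ s², so T = 2π × 3.308×10³ = 2.078×10⁴ s.
Converting: 2.078×10⁴ s ÷ 3600 = 5.773 hours.

T ≈ 5.77 hours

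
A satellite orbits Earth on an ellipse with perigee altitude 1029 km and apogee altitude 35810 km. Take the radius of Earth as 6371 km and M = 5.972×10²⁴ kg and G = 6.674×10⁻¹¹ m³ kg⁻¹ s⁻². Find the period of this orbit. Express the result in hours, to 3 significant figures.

μ = GM = 6.674×10⁻¹¹ × 5.972×10²⁴ = 3.986×10¹⁴ m³/s².
r_p = 6371 + 1029 = 7400.0 km = 7.4000×10⁶ m.
r_a = 6371 + 35810 = 42181 km = 4.2181×10⁷ m.
Semi-major axis a = (r_p + r_a)/2 = (7400.0 + 42181)/2 = 24790 km = 2.479×10⁷ m.
By Kepler's third law T = 2π√(a³/μ) = 2π × 6.183×10³ = 3.885×10⁴ s.
= 10.79 hours.

T ≈ 10.8 hours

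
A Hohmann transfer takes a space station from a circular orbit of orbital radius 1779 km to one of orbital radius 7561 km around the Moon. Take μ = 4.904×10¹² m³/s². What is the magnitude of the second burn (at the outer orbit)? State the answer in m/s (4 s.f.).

r₁ = 1779 km = 1.779×10⁶ m.
r₂ = 7561 km = 7.561×10⁶ m.
Transfer ellipse a_t = (r₁ + r₂)/2 = 4.670×10⁶ m.
At r₁: circular v_c1 = √(μ/r₁) = 1660 m/s; transfer-perilune v_p = √[μ(2/r₁ − 1/a_t)] = 2113 m/s.
At r₂: circular v_c2 = √(μ/r₂) = 805.4 m/s; transfer-apolune v_a = √[μ(2/r₂ − 1/a_t)] = 497.1 m/s.
Δv₂ = v_c2 − v_a = 308.3 m/s.

Δv ≈ 308.3 m/s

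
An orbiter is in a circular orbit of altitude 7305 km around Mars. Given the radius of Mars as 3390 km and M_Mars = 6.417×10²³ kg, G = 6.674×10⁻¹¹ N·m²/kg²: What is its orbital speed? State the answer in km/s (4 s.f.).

μ = GM = 6.674×10⁻¹¹ × 6.417×10²³ = 4.283×10¹³ m³/s².
r = 3390 + 7305 = 10695 km = 1.0695×10⁷ m.
For a circular orbit v = √(μ/r) = √(4.283×10¹³ / 1.070×10⁷) = √(4.004×10⁶) = 2001 m/s.
That is 2.001 km/s.

v ≈ 2.001 km/s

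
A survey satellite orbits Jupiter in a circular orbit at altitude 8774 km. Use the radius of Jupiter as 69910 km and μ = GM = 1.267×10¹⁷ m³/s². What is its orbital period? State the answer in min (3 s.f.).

T ≈ 205 min

r = 69910 + 8774 = 78684 km = 7.8684×10⁷ m.
Kepler's third law: T = 2π√(r³/μ) = 2π√((7.868×10⁷)³ / 1.267×10¹⁷).
r³/μ = 3.845×10⁶ s², so T = 2π × 1.961×10³ = 1.232×10⁴ s.
Converting: 1.232×10⁴ s ÷ 60.00 = 205.3 min.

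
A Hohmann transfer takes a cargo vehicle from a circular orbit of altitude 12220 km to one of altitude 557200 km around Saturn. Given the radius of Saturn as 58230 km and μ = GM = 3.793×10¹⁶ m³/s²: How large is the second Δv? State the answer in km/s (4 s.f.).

Δv ≈ 4.292 km/s

r₁ = 58230 + 12220 = 70450 km = 7.0450×10⁷ m.
r₂ = 58230 + 557200 = 615430 km = 6.1543×10⁸ m.
Transfer ellipse a_t = (r₁ + r₂)/2 = 3.429×10⁸ m.
At r₁: circular v_c1 = √(μ/r₁) = 23200 m/s; transfer-perikrone v_p = √[μ(2/r₁ − 1/a_t)] = 31080 m/s.
At r₂: circular v_c2 = √(μ/r₂) = 7851 m/s; transfer-apokrone v_a = √[μ(2/r₂ − 1/a_t)] = 3558 m/s.
Δv₂ = v_c2 − v_a = 4292 m/s.
= 4.292 km/s.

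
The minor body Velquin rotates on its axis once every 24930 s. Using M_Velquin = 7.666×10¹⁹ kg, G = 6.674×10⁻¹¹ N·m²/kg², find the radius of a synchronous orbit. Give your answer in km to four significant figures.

r_sync ≈ 431.9 km

μ = GM = 6.674×10⁻¹¹ × 7.666×10¹⁹ = 5.116×10⁹ m³/s².
A synchronous orbit has period T, so by Kepler's third law a = (μT²/4π²)^(1/3).
μT²/4π² = 5.116×10⁹ × (2.493×10⁴)² / 39.48 = 8.055×10¹⁶ m³.
a = 4.319×10⁵ m = 431.86 km.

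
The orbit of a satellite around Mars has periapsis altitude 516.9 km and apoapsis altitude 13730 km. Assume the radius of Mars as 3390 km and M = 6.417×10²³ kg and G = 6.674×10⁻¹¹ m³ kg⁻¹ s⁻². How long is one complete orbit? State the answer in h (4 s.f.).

μ = GM = 6.674×10⁻¹¹ × 6.417×10²³ = 4.283×10¹³ m³/s².
r_p = 3390 + 516.9 = 3906.9 km = 3.9069×10⁶ m.
r_a = 3390 + 13730 = 17120 km = 1.7120×10⁷ m.
Semi-major axis a = (r_p + r_a)/2 = (3906.9 + 17120)/2 = 10513 km = 1.051×10⁷ m.
By Kepler's third law T = 2π√(a³/μ) = 2π × 5.209×10³ = 3.273×10⁴ s.
= 9.092 h.

T ≈ 9.092 h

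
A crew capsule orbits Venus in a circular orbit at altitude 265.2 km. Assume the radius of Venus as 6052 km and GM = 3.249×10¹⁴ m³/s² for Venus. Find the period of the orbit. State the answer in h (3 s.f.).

r = 6052 + 265.2 = 6317.2 km = 6.3172×10⁶ m.
Kepler's third law: T = 2π√(r³/μ) = 2π√((6.317×10⁶)³ / 3.249×10¹⁴).
r³/μ = 7.759×10⁵ s², so T = 2π × 8.809×10² = 5.535×10³ s.
Converting: 5.535×10³ s ÷ 3600 = 1.537 h.

T ≈ 1.54 h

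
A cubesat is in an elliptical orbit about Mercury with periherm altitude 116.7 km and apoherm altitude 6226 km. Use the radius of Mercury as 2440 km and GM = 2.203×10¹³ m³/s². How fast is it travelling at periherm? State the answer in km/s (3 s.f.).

r_p = 2440 + 116.7 = 2556.7 km = 2.5567×10⁶ m.
r_a = 2440 + 6226 = 8666.0 km = 8.6660×10⁶ m.
Semi-major axis a = (r_p + r_a)/2 = 5611.4 km = 5.611×10⁶ m.
Vis-viva: v² = μ(2/r − 1/a) = 2.203×10¹³ × (7.823×10⁻⁷ − 1.782×10⁻⁷) = 1.331×10⁷ m²/s².
v = 3648 m/s = 3.648 km/s.

v ≈ 3.65 km/s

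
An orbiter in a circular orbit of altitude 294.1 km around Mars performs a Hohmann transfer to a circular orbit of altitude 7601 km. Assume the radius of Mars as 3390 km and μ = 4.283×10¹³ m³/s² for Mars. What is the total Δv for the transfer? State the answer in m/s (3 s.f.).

Δv_total ≈ 1340 m/s

r₁ = 3390 + 294.1 = 3684.1 km = 3.6841×10⁶ m.
r₂ = 3390 + 7601 = 10991 km = 1.0991×10⁷ m.
Transfer ellipse a_t = (r₁ + r₂)/2 = 7.338×10⁶ m.
At r₁: circular v_c1 = √(μ/r₁) = 3410 m/s; transfer-periapsis v_p = √[μ(2/r₁ − 1/a_t)] = 4173 m/s.
Δv₁ = v_p − v_c1 = 763.4 m/s.
At r₂: circular v_c2 = √(μ/r₂) = 1974 m/s; transfer-apoapsis v_a = √[μ(2/r₂ − 1/a_t)] = 1399 m/s.
Δv₂ = v_c2 − v_a = 575.3 m/s.
Total Δv = Δv₁ + Δv₂ = 1339 m/s.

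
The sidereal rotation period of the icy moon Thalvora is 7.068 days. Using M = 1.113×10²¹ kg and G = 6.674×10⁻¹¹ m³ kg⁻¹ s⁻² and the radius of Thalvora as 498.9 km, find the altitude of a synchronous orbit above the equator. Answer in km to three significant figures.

μ = GM = 6.674×10⁻¹¹ × 1.113×10²¹ = 7.428×10¹⁰ m³/s².
T = 7.068 days = 6.107×10⁵ s.
A synchronous orbit has period T, so by Kepler's third law a = (μT²/4π²)^(1/3).
μT²/4π² = 7.428×10¹⁰ × (6.107×10⁵)² / 39.48 = 7.017×10²⁰ m³.
a = 8.886×10⁶ m = 8886.2 km.
Altitude h = a − R = 8886.2 − 498.9 = 8387.3 km.

h_sync ≈ 8390 km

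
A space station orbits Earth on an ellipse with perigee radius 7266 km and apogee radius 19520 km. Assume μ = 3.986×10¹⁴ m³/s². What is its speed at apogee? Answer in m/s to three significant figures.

v ≈ 3330 m/s

Semi-major axis a = (r_p + r_a)/2 = 13393 km = 1.339×10⁷ m.
Vis-viva: v² = μ(2/r − 1/a) = 3.986×10¹⁴ × (1.025×10⁻⁷ − 7.467×10⁻⁸) = 1.108×10⁷ m²/s².
v = 3328 m/s.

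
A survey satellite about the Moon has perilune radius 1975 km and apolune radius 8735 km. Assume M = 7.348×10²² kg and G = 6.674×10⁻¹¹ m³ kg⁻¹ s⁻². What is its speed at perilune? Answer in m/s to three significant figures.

μ = GM = 6.674×10⁻¹¹ × 7.348×10²² = 4.904×10¹² m³/s².
Semi-major axis a = (r_p + r_a)/2 = 5355.0 km = 5.355×10⁶ m.
Vis-viva: v² = μ(2/r − 1/a) = 4.904×10¹² × (1.013×10⁻⁶ − 1.867×10⁻⁷) = 4.050×10⁶ m²/s².
v = 2013 m/s.

v ≈ 2010 m/s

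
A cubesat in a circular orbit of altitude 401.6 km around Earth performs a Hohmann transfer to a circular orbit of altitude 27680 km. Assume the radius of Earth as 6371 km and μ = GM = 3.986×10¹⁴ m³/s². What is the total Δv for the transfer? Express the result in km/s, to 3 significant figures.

Δv_total ≈ 3.69 km/s

r₁ = 6371 + 401.6 = 6772.6 km = 6.7726×10⁶ m.
r₂ = 6371 + 27680 = 34051 km = 3.4051×10⁷ m.
Transfer ellipse a_t = (r₁ + r₂)/2 = 2.041×10⁷ m.
At r₁: circular v_c1 = √(μ/r₁) = 7672 m/s; transfer-perigee v_p = √[μ(2/r₁ − 1/a_t)] = 9909 m/s.
Δv₁ = v_p − v_c1 = 2237 m/s.
At r₂: circular v_c2 = √(μ/r₂) = 3421 m/s; transfer-apogee v_a = √[μ(2/r₂ − 1/a_t)] = 1971 m/s.
Δv₂ = v_c2 − v_a = 1451 m/s.
Total Δv = Δv₁ + Δv₂ = 3688 m/s = 3.688 km/s.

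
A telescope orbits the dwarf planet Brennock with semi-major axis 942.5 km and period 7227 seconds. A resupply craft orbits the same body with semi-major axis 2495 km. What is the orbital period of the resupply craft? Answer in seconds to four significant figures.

Kepler's third law: T² ∝ a³, so T₂ = T₁ (a₂/a₁)^(3/2).
a₂/a₁ = 2.647, (a₂/a₁)^(3/2) = 4.307.
T₂ = 7227 × 4.307 = 31130 seconds.

T₂ ≈ 31130 seconds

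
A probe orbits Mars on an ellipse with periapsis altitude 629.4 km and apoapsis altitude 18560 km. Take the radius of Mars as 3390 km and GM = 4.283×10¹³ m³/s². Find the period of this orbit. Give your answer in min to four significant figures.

T ≈ 748.7 min

r_p = 3390 + 629.4 = 4019.4 km = 4.0194×10⁶ m.
r_a = 3390 + 18560 = 21950 km = 2.1950×10⁷ m.
Semi-major axis a = (r_p + r_a)/2 = (4019.4 + 21950)/2 = 12985 km = 1.298×10⁷ m.
By Kepler's third law T = 2π√(a³/μ) = 2π × 7.149×10³ = 4.492×10⁴ s.
= 748.7 min.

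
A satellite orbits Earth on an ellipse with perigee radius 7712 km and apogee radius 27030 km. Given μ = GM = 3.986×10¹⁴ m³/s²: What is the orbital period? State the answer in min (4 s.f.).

T ≈ 379.7 min

Semi-major axis a = (r_p + r_a)/2 = (7712.0 + 27030)/2 = 17371 km = 1.737×10⁷ m.
By Kepler's third law T = 2π√(a³/μ) = 2π × 3.626×10³ = 2.278×10⁴ s.
= 379.7 min.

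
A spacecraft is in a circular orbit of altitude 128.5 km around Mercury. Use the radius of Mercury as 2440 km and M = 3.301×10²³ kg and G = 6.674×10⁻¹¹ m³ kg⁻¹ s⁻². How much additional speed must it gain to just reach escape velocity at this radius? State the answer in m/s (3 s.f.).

μ = GM = 6.674×10⁻¹¹ × 3.301×10²³ = 2.203×10¹³ m³/s².
r = 2440 + 128.5 = 2568.5 km = 2.5685×10⁶ m.
Circular speed v_c = √(μ/r) = 2929 m/s.
Escape speed v_esc = √(2μ/r) = √2 × v_c = 4142 m/s.
Δv = v_esc − v_c = 1213 m/s.

Δv ≈ 1210 m/s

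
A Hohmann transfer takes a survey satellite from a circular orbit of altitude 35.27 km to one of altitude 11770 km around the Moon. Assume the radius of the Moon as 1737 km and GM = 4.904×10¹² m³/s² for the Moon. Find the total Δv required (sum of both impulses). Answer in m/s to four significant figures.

Δv_total ≈ 860.7 m/s

r₁ = 1737 + 35.27 = 1772.3 km = 1.7723×10⁶ m.
r₂ = 1737 + 11770 = 13507 km = 1.3507×10⁷ m.
Transfer ellipse a_t = (r₁ + r₂)/2 = 7.640×10⁶ m.
At r₁: circular v_c1 = √(μ/r₁) = 1663 m/s; transfer-perilune v_p = √[μ(2/r₁ − 1/a_t)] = 2212 m/s.
Δv₁ = v_p − v_c1 = 548.4 m/s.
At r₂: circular v_c2 = √(μ/r₂) = 602.6 m/s; transfer-apolune v_a = √[μ(2/r₂ − 1/a_t)] = 290.2 m/s.
Δv₂ = v_c2 − v_a = 312.3 m/s.
Total Δv = Δv₁ + Δv₂ = 860.7 m/s.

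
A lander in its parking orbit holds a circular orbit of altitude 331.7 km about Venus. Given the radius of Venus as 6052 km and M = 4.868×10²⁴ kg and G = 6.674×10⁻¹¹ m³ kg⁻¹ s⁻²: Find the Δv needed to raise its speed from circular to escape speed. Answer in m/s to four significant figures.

Δv ≈ 2955 m/s

μ = GM = 6.674×10⁻¹¹ × 4.868×10²⁴ = 3.249×10¹⁴ m³/s².
r = 6052 + 331.7 = 6383.7 km = 6.3837×10⁶ m.
Circular speed v_c = √(μ/r) = 7134 m/s.
Escape speed v_esc = √(2μ/r) = √2 × v_c = 10090 m/s.
Δv = v_esc − v_c = 2955 m/s.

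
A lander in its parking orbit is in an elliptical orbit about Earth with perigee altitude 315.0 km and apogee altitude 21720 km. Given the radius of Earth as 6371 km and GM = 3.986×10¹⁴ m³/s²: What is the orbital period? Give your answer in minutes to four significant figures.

T ≈ 380.3 minutes

r_p = 6371 + 315.0 = 6686.0 km = 6.6860×10⁶ m.
r_a = 6371 + 21720 = 28091 km = 2.8091×10⁷ m.
Semi-major axis a = (r_p + r_a)/2 = (6686.0 + 28091)/2 = 17388 km = 1.739×10⁷ m.
By Kepler's third law T = 2π√(a³/μ) = 2π × 3.632×10³ = 2.282×10⁴ s.
= 380.3 minutes.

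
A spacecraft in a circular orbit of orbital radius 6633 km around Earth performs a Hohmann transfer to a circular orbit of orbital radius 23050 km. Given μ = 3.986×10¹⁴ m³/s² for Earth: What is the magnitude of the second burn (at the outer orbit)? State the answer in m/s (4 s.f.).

r₁ = 6633 km = 6.633×10⁶ m.
r₂ = 23050 km = 2.305×10⁷ m.
Transfer ellipse a_t = (r₁ + r₂)/2 = 1.484×10⁷ m.
At r₁: circular v_c1 = √(μ/r₁) = 7752 m/s; transfer-perigee v_p = √[μ(2/r₁ − 1/a_t)] = 9661 m/s.
At r₂: circular v_c2 = √(μ/r₂) = 4158 m/s; transfer-apogee v_a = √[μ(2/r₂ − 1/a_t)] = 2780 m/s.
Δv₂ = v_c2 − v_a = 1378 m/s.

Δv ≈ 1378 m/s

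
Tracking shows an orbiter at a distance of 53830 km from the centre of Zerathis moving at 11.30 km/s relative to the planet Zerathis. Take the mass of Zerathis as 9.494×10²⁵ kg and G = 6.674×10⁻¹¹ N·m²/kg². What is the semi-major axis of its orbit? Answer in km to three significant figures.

μ = GM = 6.674×10⁻¹¹ × 9.494×10²⁵ = 6.336×10¹⁵ m³/s².
r = 5.383×10⁷ m.
Vis-viva rearranged: 1/a = 2/r − v²/μ = 3.715×10⁻⁸ − 2.015×10⁻⁸ = 1.700×10⁻⁸ m⁻¹.
a = 5.882×10⁷ m = 58817 km.

a ≈ 58800 km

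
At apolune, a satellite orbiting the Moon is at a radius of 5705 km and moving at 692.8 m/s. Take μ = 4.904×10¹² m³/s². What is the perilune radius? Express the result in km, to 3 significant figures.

r_a = 5.705×10⁶ m.
Specific energy ε = v²/2 − μ/r = -6.196×10⁵ J/kg, so a = −μ/(2ε) = 3.957×10⁶ m.
The apsides satisfy r_p + r_a = 2a, so the perilune radius is 2a − r_a = 2.210×10⁶ m = 2209.6 km.

perilune radius ≈ 2210 km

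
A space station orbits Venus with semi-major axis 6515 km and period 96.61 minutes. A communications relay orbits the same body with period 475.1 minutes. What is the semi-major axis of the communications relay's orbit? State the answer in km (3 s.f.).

a₂ ≈ 18800 km

Kepler's third law: a³ ∝ T², so a₂ = a₁ (T₂/T₁)^(2/3).
T₂/T₁ = 4.918, (T₂/T₁)^(2/3) = 2.892.
a₂ = 6515 × 2.892 = 18840 km.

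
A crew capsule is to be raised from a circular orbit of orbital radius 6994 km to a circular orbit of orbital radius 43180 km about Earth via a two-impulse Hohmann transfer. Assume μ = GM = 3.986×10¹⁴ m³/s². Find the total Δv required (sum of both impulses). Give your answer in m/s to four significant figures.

r₁ = 6994 km = 6.994×10⁶ m.
r₂ = 43180 km = 4.318×10⁷ m.
Transfer ellipse a_t = (r₁ + r₂)/2 = 2.509×10⁷ m.
At r₁: circular v_c1 = √(μ/r₁) = 7549 m/s; transfer-perigee v_p = √[μ(2/r₁ − 1/a_t)] = 9904 m/s.
Δv₁ = v_p − v_c1 = 2355 m/s.
At r₂: circular v_c2 = √(μ/r₂) = 3038 m/s; transfer-apogee v_a = √[μ(2/r₂ − 1/a_t)] = 1604 m/s.
Δv₂ = v_c2 − v_a = 1434 m/s.
Total Δv = Δv₁ + Δv₂ = 3789 m/s.

Δv_total ≈ 3789 m/s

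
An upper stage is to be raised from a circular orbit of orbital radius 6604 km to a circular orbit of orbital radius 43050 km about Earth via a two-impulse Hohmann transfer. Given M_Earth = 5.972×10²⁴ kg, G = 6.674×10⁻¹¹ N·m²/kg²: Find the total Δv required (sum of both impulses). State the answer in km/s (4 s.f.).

Δv_total ≈ 3.935 km/s

μ = GM = 6.674×10⁻¹¹ × 5.972×10²⁴ = 3.986×10¹⁴ m³/s².
r₁ = 6604 km = 6.604×10⁶ m.
r₂ = 43050 km = 4.305×10⁷ m.
Transfer ellipse a_t = (r₁ + r₂)/2 = 2.483×10⁷ m.
At r₁: circular v_c1 = √(μ/r₁) = 7769 m/s; transfer-perigee v_p = √[μ(2/r₁ − 1/a_t)] = 10230 m/s.
Δv₁ = v_p − v_c1 = 2461 m/s.
At r₂: circular v_c2 = √(μ/r₂) = 3043 m/s; transfer-apogee v_a = √[μ(2/r₂ − 1/a_t)] = 1569 m/s.
Δv₂ = v_c2 − v_a = 1473 m/s.
Total Δv = Δv₁ + Δv₂ = 3935 m/s = 3.935 km/s.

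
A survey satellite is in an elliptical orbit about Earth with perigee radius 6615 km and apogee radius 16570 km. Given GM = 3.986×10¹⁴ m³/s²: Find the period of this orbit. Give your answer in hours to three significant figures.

Semi-major axis a = (r_p + r_a)/2 = (6615.0 + 16570)/2 = 11592 km = 1.159×10⁷ m.
By Kepler's third law T = 2π√(a³/μ) = 2π × 1.977×10³ = 1.242×10⁴ s.
= 3.450 hours.

T ≈ 3.45 hours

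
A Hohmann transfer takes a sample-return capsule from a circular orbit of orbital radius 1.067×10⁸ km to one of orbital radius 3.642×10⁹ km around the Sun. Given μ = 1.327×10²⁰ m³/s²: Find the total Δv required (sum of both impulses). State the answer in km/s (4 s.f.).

r₁ = 1.067×10⁸ km = 1.067×10¹¹ m.
r₂ = 3.642×10⁹ km = 3.642×10¹² m.
Transfer ellipse a_t = (r₁ + r₂)/2 = 1.874×10¹² m.
At r₁: circular v_c1 = √(μ/r₁) = 35270 m/s; transfer-perihelion v_p = √[μ(2/r₁ − 1/a_t)] = 49160 m/s.
Δv₁ = v_p − v_c1 = 13890 m/s.
At r₂: circular v_c2 = √(μ/r₂) = 6036 m/s; transfer-aphelion v_a = √[μ(2/r₂ − 1/a_t)] = 1440 m/s.
Δv₂ = v_c2 − v_a = 4596 m/s.
Total Δv = Δv₁ + Δv₂ = 18490 m/s = 18.49 km/s.

Δv_total ≈ 18.49 km/s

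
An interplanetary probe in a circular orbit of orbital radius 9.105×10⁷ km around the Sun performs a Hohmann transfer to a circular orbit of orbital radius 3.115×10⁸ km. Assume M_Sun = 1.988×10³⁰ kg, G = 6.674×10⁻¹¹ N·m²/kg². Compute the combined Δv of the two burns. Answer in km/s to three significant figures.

μ = GM = 6.674×10⁻¹¹ × 1.988×10³⁰ = 1.327×10²⁰ m³/s².
r₁ = 9.105×10⁷ km = 9.105×10¹⁰ m.
r₂ = 3.115×10⁸ km = 3.115×10¹¹ m.
Transfer ellipse a_t = (r₁ + r₂)/2 = 2.013×10¹¹ m.
At r₁: circular v_c1 = √(μ/r₁) = 38170 m/s; transfer-perihelion v_p = √[μ(2/r₁ − 1/a_t)] = 47490 m/s.
Δv₁ = v_p − v_c1 = 9316 m/s.
At r₂: circular v_c2 = √(μ/r₂) = 20640 m/s; transfer-aphelion v_a = √[μ(2/r₂ − 1/a_t)] = 13880 m/s.
Δv₂ = v_c2 − v_a = 6757 m/s.
Total Δv = Δv₁ + Δv₂ = 16070 m/s = 16.07 km/s.

Δv_total ≈ 16.1 km/s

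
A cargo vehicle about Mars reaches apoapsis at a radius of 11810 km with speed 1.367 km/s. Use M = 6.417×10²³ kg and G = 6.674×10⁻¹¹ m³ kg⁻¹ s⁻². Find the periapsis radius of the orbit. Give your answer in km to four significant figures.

periapsis radius ≈ 4099 km

μ = GM = 6.674×10⁻¹¹ × 6.417×10²³ = 4.283×10¹³ m³/s².
r_a = 1.181×10⁷ m.
Specific energy ε = v²/2 − μ/r = -2.692×10⁶ J/kg, so a = −μ/(2ε) = 7.955×10⁶ m.
The apsides satisfy r_p + r_a = 2a, so the periapsis radius is 2a − r_a = 4.099×10⁶ m = 4099.0 km.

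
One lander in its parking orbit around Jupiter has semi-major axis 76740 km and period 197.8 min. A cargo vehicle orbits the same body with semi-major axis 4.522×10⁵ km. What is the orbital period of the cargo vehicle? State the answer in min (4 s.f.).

Kepler's third law: T² ∝ a³, so T₂ = T₁ (a₂/a₁)^(3/2).
a₂/a₁ = 5.893, (a₂/a₁)^(3/2) = 14.30.
T₂ = 197.8 × 14.30 = 2829 min.

T₂ ≈ 2829 min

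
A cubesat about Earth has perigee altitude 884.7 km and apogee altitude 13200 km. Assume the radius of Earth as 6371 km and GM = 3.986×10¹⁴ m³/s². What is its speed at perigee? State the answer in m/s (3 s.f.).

v ≈ 8950 m/s

r_p = 6371 + 884.7 = 7255.7 km = 7.2557×10⁶ m.
r_a = 6371 + 13200 = 19571 km = 1.9571×10⁷ m.
Semi-major axis a = (r_p + r_a)/2 = 13413 km = 1.341×10⁷ m.
Vis-viva: v² = μ(2/r − 1/a) = 3.986×10¹⁴ × (2.756×10⁻⁷ − 7.455×10⁻⁸) = 8.016×10⁷ m²/s².
v = 8953 m/s.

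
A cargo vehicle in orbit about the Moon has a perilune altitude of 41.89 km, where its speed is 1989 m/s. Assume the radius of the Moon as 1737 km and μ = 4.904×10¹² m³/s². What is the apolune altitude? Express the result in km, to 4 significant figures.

r_p = 1737 + 41.89 = 1778.9 km = 1.779×10⁶ m.
Specific energy ε = v²/2 − μ/r = -7.787×10⁵ J/kg, so a = −μ/(2ε) = 3.149×10⁶ m.
The apsides satisfy r_p + r_a = 2a, so the apolune radius is 2a − r_p = 4.519×10⁶ m = 4518.7 km.
Apolune altitude = 4518.7 − 1737 = 2781.7 km.

apolune altitude ≈ 2782 km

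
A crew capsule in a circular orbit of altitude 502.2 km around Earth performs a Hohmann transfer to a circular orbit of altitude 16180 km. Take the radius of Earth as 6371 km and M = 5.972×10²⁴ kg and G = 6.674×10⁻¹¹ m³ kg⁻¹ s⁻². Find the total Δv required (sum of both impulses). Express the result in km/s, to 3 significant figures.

μ = GM = 6.674×10⁻¹¹ × 5.972×10²⁴ = 3.986×10¹⁴ m³/s².
r₁ = 6371 + 502.2 = 6873.2 km = 6.8732×10⁶ m.
r₂ = 6371 + 16180 = 22551 km = 2.2551×10⁷ m.
Transfer ellipse a_t = (r₁ + r₂)/2 = 1.471×10⁷ m.
At r₁: circular v_c1 = √(μ/r₁) = 7615 m/s; transfer-perigee v_p = √[μ(2/r₁ − 1/a_t)] = 9428 m/s.
Δv₁ = v_p − v_c1 = 1813 m/s.
At r₂: circular v_c2 = √(μ/r₂) = 4204 m/s; transfer-apogee v_a = √[μ(2/r₂ − 1/a_t)] = 2874 m/s.
Δv₂ = v_c2 − v_a = 1331 m/s.
Total Δv = Δv₁ + Δv₂ = 3143 m/s = 3.143 km/s.

Δv_total ≈ 3.14 km/s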